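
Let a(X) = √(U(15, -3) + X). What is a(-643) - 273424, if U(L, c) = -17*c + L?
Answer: -273424 + I*√577 ≈ -2.7342e+5 + 24.021*I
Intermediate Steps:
U(L, c) = L - 17*c
a(X) = √(66 + X) (a(X) = √((15 - 17*(-3)) + X) = √((15 + 51) + X) = √(66 + X))
a(-643) - 273424 = √(66 - 643) - 273424 = √(-577) - 273424 = I*√577 - 273424 = -273424 + I*√577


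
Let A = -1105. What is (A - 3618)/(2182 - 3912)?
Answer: 4723/1730 ≈ 2.7301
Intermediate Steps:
(A - 3618)/(2182 - 3912) = (-1105 - 3618)/(2182 - 3912) = -4723/(-1730) = -4723*(-1/1730) = 4723/1730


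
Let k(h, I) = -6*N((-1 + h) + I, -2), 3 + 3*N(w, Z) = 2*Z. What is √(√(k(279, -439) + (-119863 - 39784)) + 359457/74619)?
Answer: √(2980257987 + 1855998387*I*√17737)/24873 ≈ 14.219 + 14.049*I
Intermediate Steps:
N(w, Z) = -1 + 2*Z/3 (N(w, Z) = -1 + (2*Z)/3 = -1 + 2*Z/3)
k(h, I) = 14 (k(h, I) = -6*(-1 + (⅔)*(-2)) = -6*(-1 - 4/3) = -6*(-7/3) = 14)
√(√(k(279, -439) + (-119863 - 39784)) + 359457/74619) = √(√(14 + (-119863 - 39784)) + 359457/74619) = √(√(14 - 159647) + 359457*(1/74619)) = √(√(-159633) + 119819/24873) = √(3*I*√17737 + 119819/24873) = √(119819/24873 + 3*I*√17737)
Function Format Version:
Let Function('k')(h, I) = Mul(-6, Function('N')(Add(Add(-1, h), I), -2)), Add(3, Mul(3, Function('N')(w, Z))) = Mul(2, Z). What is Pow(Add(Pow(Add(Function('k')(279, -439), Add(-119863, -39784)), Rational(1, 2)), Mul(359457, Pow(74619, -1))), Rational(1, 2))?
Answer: Mul(Rational(1, 24873), Pow(Add(2980257987, Mul(1855998387, I, Pow(17737, Rational(1, 2)))), Rational(1, 2))) ≈ Add(14.219, Mul(14.049, I))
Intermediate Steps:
Function('N')(w, Z) = Add(-1, Mul(Rational(2, 3), Z)) (Function('N')(w, Z) = Add(-1, Mul(Rational(1, 3), Mul(2, Z))) = Add(-1, Mul(Rational(2, 3), Z)))
Function('k')(h, I) = 14 (Function('k')(h, I) = Mul(-6, Add(-1, Mul(Rational(2, 3), -2))) = Mul(-6, Add(-1, Rational(-4, 3))) = Mul(-6, Rational(-7, 3)) = 14)
Pow(Add(Pow(Add(Function('k')(279, -439), Add(-119863, -39784)), Rational(1, 2)), Mul(359457, Pow(74619, -1))), Rational(1, 2)) = Pow(Add(Pow(Add(14, Add(-119863, -39784)), Rational(1, 2)), Mul(359457, Pow(74619, -1))), Rational(1, 2)) = Pow(Add(Pow(Add(14, -159647), Rational(1, 2)), Mul(359457, Rational(1, 74619))), Rational(1, 2)) = Pow(Add(Pow(-159633, Rational(1, 2)), Rational(119819, 24873)), Rational(1, 2)) = Pow(Add(Mul(3, I, Pow(17737, Rational(1, 2))), Rational(119819, 24873)), Rational(1, 2)) = Pow(Add(Rational(119819, 24873), Mul(3, I, Pow(17737, Rational(1, 2)))), Rational(1, 2))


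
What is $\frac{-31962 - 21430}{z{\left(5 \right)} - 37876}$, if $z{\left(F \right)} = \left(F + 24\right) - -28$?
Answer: $\frac{53392}{37819} \approx 1.4118$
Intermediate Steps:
$z{\left(F \right)} = 52 + F$ ($z{\left(F \right)} = \left(24 + F\right) + 28 = 52 + F$)
$\frac{-31962 - 21430}{z{\left(5 \right)} - 37876} = \frac{-31962 - 21430}{\left(52 + 5\right) - 37876} = - \frac{53392}{57 - 37876} = - \frac{53392}{-37819} = \left(-53392\right) \left(- \frac{1}{37819}\right) = \frac{53392}{37819}$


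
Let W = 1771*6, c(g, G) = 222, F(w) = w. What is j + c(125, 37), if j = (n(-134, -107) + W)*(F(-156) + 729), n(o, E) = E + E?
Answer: 5966298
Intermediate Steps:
n(o, E) = 2*E
W = 10626
j = 5966076 (j = (2*(-107) + 10626)*(-156 + 729) = (-214 + 10626)*573 = 10412*573 = 5966076)
j + c(125, 37) = 5966076 + 222 = 5966298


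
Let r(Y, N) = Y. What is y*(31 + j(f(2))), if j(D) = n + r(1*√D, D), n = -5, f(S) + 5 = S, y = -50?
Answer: -1300 - 50*I*√3 ≈ -1300.0 - 86.603*I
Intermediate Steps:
f(S) = -5 + S
j(D) = -5 + √D (j(D) = -5 + 1*√D = -5 + √D)
y*(31 + j(f(2))) = -50*(31 + (-5 + √(-5 + 2))) = -50*(31 + (-5 + √(-3))) = -50*(31 + (-5 + I*√3)) = -50*(26 + I*√3) = -1300 - 50*I*√3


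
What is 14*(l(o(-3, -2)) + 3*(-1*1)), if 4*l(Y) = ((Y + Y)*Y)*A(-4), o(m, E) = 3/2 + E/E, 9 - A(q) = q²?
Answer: -1393/4 ≈ -348.25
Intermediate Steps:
A(q) = 9 - q²
o(m, E) = 5/2 (o(m, E) = 3*(½) + 1 = 3/2 + 1 = 5/2)
l(Y) = -7*Y²/2 (l(Y) = (((Y + Y)*Y)*(9 - 1*(-4)²))/4 = (((2*Y)*Y)*(9 - 1*16))/4 = ((2*Y²)*(9 - 16))/4 = ((2*Y²)*(-7))/4 = (-14*Y²)/4 = -7*Y²/2)
14*(l(o(-3, -2)) + 3*(-1*1)) = 14*(-7*(5/2)²/2 + 3*(-1*1)) = 14*(-7/2*25/4 + 3*(-1)) = 14*(-175/8 - 3) = 14*(-199/8) = -1393/4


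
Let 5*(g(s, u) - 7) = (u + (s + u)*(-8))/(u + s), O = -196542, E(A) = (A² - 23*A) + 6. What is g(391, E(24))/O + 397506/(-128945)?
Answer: -2192773515155/711296569866 ≈ -3.0828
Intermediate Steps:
E(A) = 6 + A² - 23*A
g(s, u) = 7 + (-8*s - 7*u)/(5*(s + u)) (g(s, u) = 7 + ((u + (s + u)*(-8))/(u + s))/5 = 7 + ((u + (-8*s - 8*u))/(s + u))/5 = 7 + ((-8*s - 7*u)/(s + u))/5 = 7 + (-8*s - 7*u)/(5*(s + u)))
g(391, E(24))/O + 397506/(-128945) = ((27*391 + 28*(6 + 24² - 23*24))/(5*(391 + (6 + 24² - 23*24))))/(-196542) + 397506/(-128945) = ((10557 + 28*(6 + 576 - 552))/(5*(391 + (6 + 576 - 552))))*(-1/196542) + 397506*(-1/128945) = ((10557 + 28*30)/(5*(391 + 30)))*(-1/196542) - 397506/128945 = ((⅕)*(10557 + 840)/421)*(-1/196542) - 397506/128945 = ((⅕)*(1/421)*11397)*(-1/196542) - 397506/128945 = (11397/2105)*(-1/196542) - 397506/128945 = -3799/137906970 - 397506/128945 = -2192773515155/711296569866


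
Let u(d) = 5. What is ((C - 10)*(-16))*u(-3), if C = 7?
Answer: 240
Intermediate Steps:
((C - 10)*(-16))*u(-3) = ((7 - 10)*(-16))*5 = -3*(-16)*5 = 48*5 = 240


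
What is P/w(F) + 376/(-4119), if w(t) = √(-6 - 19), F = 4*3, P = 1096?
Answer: -376/4119 - 1096*I/5 ≈ -0.091284 - 219.2*I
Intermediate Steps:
F = 12
w(t) = 5*I (w(t) = √(-25) = 5*I)
P/w(F) + 376/(-4119) = 1096/((5*I)) + 376/(-4119) = 1096*(-I/5) + 376*(-1/4119) = -1096*I/5 - 376/4119 = -376/4119 - 1096*I/5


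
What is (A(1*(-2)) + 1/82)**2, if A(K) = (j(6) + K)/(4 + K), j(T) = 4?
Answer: 6889/6724 ≈ 1.0245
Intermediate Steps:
A(K) = 1 (A(K) = (4 + K)/(4 + K) = 1)
(A(1*(-2)) + 1/82)**2 = (1 + 1/82)**2 = (83/82)**2 = 6889/6724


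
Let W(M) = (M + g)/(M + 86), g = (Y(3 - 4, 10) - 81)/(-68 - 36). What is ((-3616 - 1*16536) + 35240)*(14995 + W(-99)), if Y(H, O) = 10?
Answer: 38254614990/169 ≈ 2.2636e+8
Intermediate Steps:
g = 71/104 (g = (10 - 81)/(-68 - 36) = -71/(-104) = -71*(-1/104) = 71/104 ≈ 0.68269)
W(M) = (71/104 + M)/(86 + M) (W(M) = (M + 71/104)/(M + 86) = (71/104 + M)/(86 + M))
((-3616 - 1*16536) + 35240)*(14995 + W(-99)) = ((-3616 - 1*16536) + 35240)*(14995 + (71/104 - 99)/(86 - 99)) = ((-3616 - 16536) + 35240)*(14995 - 10225/104/(-13)) = (-20152 + 35240)*(14995 - 1/13*(-10225/104)) = 15088*(14995 + 10225/1352) = 15088*(20283465/1352) = 38254614990/169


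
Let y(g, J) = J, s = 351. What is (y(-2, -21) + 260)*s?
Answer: 83889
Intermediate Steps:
(y(-2, -21) + 260)*s = (-21 + 260)*351 = 239*351 = 83889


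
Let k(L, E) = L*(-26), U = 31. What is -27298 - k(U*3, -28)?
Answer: -24880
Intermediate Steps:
k(L, E) = -26*L
-27298 - k(U*3, -28) = -27298 - (-26)*31*3 = -27298 - (-26)*93 = -27298 - 1*(-2418) = -27298 + 2418 = -24880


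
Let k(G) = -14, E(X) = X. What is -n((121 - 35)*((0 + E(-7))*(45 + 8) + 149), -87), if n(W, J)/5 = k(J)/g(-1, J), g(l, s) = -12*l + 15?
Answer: 70/27 ≈ 2.5926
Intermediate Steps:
g(l, s) = 15 - 12*l
n(W, J) = -70/27 (n(W, J) = 5*(-14/(15 - 12*(-1))) = 5*(-14/(15 + 12)) = 5*(-14/27) = -70/27)
-n((121 - 35)*((0 + E(-7))*(45 + 8) + 149), -87) = -1*(-70/27) = 70/27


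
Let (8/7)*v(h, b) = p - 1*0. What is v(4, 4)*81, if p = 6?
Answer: 1701/4 ≈ 425.25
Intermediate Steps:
v(h, b) = 21/4 (v(h, b) = 7*(6 - 1*0)/8 = 7*(6 + 0)/8 = (7/8)*6 = 21/4)
v(4, 4)*81 = (21/4)*81 = 1701/4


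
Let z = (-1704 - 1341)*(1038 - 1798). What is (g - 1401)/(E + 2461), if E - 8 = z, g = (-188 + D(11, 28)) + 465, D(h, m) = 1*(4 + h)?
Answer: -1109/2316669 ≈ -0.00047870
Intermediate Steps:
D(h, m) = 4 + h
z = 2314200 (z = -3045*(-760) = 2314200)
g = 292 (g = (-188 + (4 + 11)) + 465 = (-188 + 15) + 465 = -173 + 465 = 292)
E = 2314208 (E = 8 + 2314200 = 2314208)
(g - 1401)/(E + 2461) = (292 - 1401)/(2314208 + 2461) = -1109/2316669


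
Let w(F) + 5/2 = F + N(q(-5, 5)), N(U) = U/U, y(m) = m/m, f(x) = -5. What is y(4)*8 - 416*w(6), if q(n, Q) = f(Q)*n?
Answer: -1864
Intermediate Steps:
y(m) = 1
q(n, Q) = -5*n
N(U) = 1
w(F) = -3/2 + F (w(F) = -5/2 + (F + 1) = -5/2 + (1 + F) = -3/2 + F)
y(4)*8 - 416*w(6) = 1*8 - 416*(-3/2 + 6) = 8 - 416*9/2 = 8 - 32*117/2 = 8 - 1872 = -1864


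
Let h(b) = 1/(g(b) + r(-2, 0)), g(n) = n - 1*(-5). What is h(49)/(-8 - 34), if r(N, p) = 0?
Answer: -1/2268 ≈ -0.00044092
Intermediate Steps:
g(n) = 5 + n (g(n) = n + 5 = 5 + n)
h(b) = 1/(5 + b) (h(b) = 1/((5 + b) + 0) = 1/(5 + b))
h(49)/(-8 - 34) = 1/((5 + 49)*(-8 - 34)) = 1/(54*(-42)) = (1/54)*(-1/42) = -1/2268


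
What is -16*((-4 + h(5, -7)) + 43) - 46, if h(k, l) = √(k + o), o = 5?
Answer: -670 - 16*√10 ≈ -720.60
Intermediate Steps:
h(k, l) = √(5 + k) (h(k, l) = √(k + 5) = √(5 + k))
-16*((-4 + h(5, -7)) + 43) - 46 = -16*((-4 + √(5 + 5)) + 43) - 46 = -16*((-4 + √10) + 43) - 46 = -16*(39 + √10) - 46 = (-624 - 16*√10) - 46 = -670 - 16*√10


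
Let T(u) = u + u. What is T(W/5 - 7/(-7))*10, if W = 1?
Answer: 24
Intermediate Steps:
T(u) = 2*u
T(W/5 - 7/(-7))*10 = (2*(1/5 - 7/(-7)))*10 = (2*(1*(1/5) - 7*(-1/7)))*10 = (2*(1/5 + 1))*10 = (2*(6/5))*10 = (12/5)*10 = 24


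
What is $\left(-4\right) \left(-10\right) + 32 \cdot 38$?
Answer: $1256$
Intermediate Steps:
$\left(-4\right) \left(-10\right) + 32 \cdot 38 = 40 + 1216 = 1256$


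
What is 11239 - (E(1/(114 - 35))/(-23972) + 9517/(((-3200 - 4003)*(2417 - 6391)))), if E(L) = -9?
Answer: 3856054778306177/343095917892 ≈ 11239.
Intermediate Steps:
11239 - (E(1/(114 - 35))/(-23972) + 9517/(((-3200 - 4003)*(2417 - 6391)))) = 11239 - (-9/(-23972) + 9517/(((-3200 - 4003)*(2417 - 6391)))) = 11239 - (-9*(-1/23972) + 9517/((-7203*(-3974)))) = 11239 - (9/23972 + 9517/28624722) = 11239 - 1*242882011/343095917892 = 11239 - 242882011/343095917892 = 3856054778306177/343095917892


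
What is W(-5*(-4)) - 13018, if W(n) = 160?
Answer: -12858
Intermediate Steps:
W(-5*(-4)) - 13018 = 160 - 13018 = -12858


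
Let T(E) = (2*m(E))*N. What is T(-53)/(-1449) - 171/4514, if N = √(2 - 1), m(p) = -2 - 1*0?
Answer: -229723/6540786 ≈ -0.035122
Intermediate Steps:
m(p) = -2 (m(p) = -2 + 0 = -2)
N = 1 (N = √1 = 1)
T(E) = -4 (T(E) = (2*(-2))*1 = -4*1 = -4)
T(-53)/(-1449) - 171/4514 = -4/(-1449) - 171/4514 = -4*(-1/1449) - 171*1/4514 = 4/1449 - 171/4514 = -229723/6540786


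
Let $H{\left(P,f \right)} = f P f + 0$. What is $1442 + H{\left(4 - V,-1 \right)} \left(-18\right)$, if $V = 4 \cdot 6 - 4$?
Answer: $1730$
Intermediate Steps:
$V = 20$ ($V = 24 - 4 = 20$)
$H{\left(P,f \right)} = P f^{2}$ ($H{\left(P,f \right)} = P f f + 0 = P f^{2} + 0 = P f^{2}$)
$1442 + H{\left(4 - V,-1 \right)} \left(-18\right) = 1442 + \left(4 - 20\right) \left(-1\right)^{2} \left(-18\right) = 1442 + \left(4 - 20\right) 1 \left(-18\right) = 1442 + \left(-16\right) 1 \left(-18\right) = 1442 - -288 = 1442 + 288 = 1730$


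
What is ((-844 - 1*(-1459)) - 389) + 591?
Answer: 817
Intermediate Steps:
((-844 - 1*(-1459)) - 389) + 591 = ((-844 + 1459) - 389) + 591 = (615 - 389) + 591 = 226 + 591 = 817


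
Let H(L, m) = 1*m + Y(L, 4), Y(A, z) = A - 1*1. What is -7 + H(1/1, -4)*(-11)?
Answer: 37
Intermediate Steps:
Y(A, z) = -1 + A (Y(A, z) = A - 1 = -1 + A)
H(L, m) = -1 + L + m (H(L, m) = 1*m + (-1 + L) = m + (-1 + L) = -1 + L + m)
-7 + H(1/1, -4)*(-11) = -7 + (-1 + 1/1 - 4)*(-11) = -7 + (-1 + 1 - 4)*(-11) = -7 - 4*(-11) = -7 + 44 = 37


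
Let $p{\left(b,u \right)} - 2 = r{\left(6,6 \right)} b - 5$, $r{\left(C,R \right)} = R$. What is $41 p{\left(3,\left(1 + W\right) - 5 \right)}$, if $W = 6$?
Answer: $615$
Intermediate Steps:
$p{\left(b,u \right)} = -3 + 6 b$ ($p{\left(b,u \right)} = 2 + \left(6 b - 5\right) = 2 + \left(-5 + 6 b\right) = -3 + 6 b$)
$41 p{\left(3,\left(1 + W\right) - 5 \right)} = 41 \left(-3 + 6 \cdot 3\right) = 41 \left(-3 + 18\right) = 41 \cdot 15 = 615$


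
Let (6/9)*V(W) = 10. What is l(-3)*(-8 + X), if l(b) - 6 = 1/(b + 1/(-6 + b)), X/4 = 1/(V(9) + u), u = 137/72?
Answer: -375558/8519 ≈ -44.085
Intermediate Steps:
V(W) = 15 (V(W) = (3/2)*10 = 15)
u = 137/72 (u = 137*(1/72) = 137/72 ≈ 1.9028)
X = 288/1217 (X = 4/(15 + 137/72) = 4/(1217/72) = 4*(72/1217) = 288/1217 ≈ 0.23665)
l(b) = 6 + 1/(b + 1/(-6 + b))
l(-3)*(-8 + X) = (-3*(-35 + 6*(-3))/(1 + (-3)² - 6*(-3)))*(-8 + 288/1217) = -3*(-35 - 18)/(1 + 9 + 18)*(-9448/1217) = -3*(-53)/28*(-9448/1217) = -3*1/28*(-53)*(-9448/1217) = (159/28)*(-9448/1217) = -375558/8519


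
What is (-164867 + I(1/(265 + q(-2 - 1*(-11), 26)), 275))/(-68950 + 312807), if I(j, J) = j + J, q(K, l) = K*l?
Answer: -82131407/121684643 ≈ -0.67495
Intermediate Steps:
I(j, J) = J + j
(-164867 + I(1/(265 + q(-2 - 1*(-11), 26)), 275))/(-68950 + 312807) = (-164867 + (275 + 1/(265 + (-2 - 1*(-11))*26)))/(-68950 + 312807) = (-164867 + (275 + 1/(265 + (-2 + 11)*26)))/243857 = (-164867 + (275 + 1/(265 + 9*26)))*(1/243857) = (-164867 + (275 + 1/(265 + 234)))*(1/243857) = (-164867 + (275 + 1/499))*(1/243857) = (-164867 + 137226/499)*(1/243857) = -82131407/499*1/243857 = -82131407/121684643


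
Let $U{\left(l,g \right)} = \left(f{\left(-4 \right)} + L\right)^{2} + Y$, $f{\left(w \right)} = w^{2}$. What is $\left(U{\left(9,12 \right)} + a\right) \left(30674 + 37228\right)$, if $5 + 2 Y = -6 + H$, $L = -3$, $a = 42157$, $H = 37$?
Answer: $2874902778$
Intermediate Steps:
$Y = 13$ ($Y = - \frac{5}{2} + \frac{-6 + 37}{2} = - \frac{5}{2} + \frac{1}{2} \cdot 31 = - \frac{5}{2} + \frac{31}{2} = 13$)
$U{\left(l,g \right)} = 182$ ($U{\left(l,g \right)} = \left(\left(-4\right)^{2} - 3\right)^{2} + 13 = \left(16 - 3\right)^{2} + 13 = 13^{2} + 13 = 169 + 13 = 182$)
$\left(U{\left(9,12 \right)} + a\right) \left(30674 + 37228\right) = \left(182 + 42157\right) \left(30674 + 37228\right) = 42339 \cdot 67902 = 2874902778$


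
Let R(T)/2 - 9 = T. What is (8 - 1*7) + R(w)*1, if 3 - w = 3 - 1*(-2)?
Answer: 15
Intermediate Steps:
w = -2 (w = 3 - (3 - 1*(-2)) = 3 - (3 + 2) = 3 - 1*5 = 3 - 5 = -2)
R(T) = 18 + 2*T
(8 - 1*7) + R(w)*1 = (8 - 1*7) + (18 + 2*(-2))*1 = (8 - 7) + (18 - 4)*1 = 1 + 14*1 = 1 + 14 = 15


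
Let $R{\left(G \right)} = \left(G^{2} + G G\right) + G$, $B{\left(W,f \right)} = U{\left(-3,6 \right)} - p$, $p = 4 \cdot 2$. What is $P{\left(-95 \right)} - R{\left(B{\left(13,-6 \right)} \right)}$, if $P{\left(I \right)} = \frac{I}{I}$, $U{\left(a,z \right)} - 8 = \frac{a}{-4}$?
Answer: $- \frac{7}{8} \approx -0.875$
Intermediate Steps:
$U{\left(a,z \right)} = 8 - \frac{a}{4}$ ($U{\left(a,z \right)} = 8 + \frac{a}{-4} = 8 + a \left(- \frac{1}{4}\right) = 8 - \frac{a}{4}$)
$p = 8$
$P{\left(I \right)} = 1$
$B{\left(W,f \right)} = \frac{3}{4}$ ($B{\left(W,f \right)} = \left(8 - - \frac{3}{4}\right) - 8 = \left(8 + \frac{3}{4}\right) - 8 = \frac{35}{4} - 8 = \frac{3}{4}$)
$R{\left(G \right)} = G + 2 G^{2}$ ($R{\left(G \right)} = \left(G^{2} + G^{2}\right) + G = 2 G^{2} + G = G + 2 G^{2}$)
$P{\left(-95 \right)} - R{\left(B{\left(13,-6 \right)} \right)} = 1 - \frac{3 \left(1 + 2 \cdot \frac{3}{4}\right)}{4} = 1 - \frac{3 \left(1 + \frac{3}{2}\right)}{4} = 1 - \frac{3}{4} \cdot \frac{5}{2} = 1 - \frac{15}{8} = - \frac{7}{8}$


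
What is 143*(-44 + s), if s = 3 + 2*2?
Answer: -5291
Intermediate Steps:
s = 7 (s = 3 + 4 = 7)
143*(-44 + s) = 143*(-44 + 7) = 143*(-37) = -5291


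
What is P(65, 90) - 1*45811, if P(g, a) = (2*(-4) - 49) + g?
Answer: -45803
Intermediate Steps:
P(g, a) = -57 + g (P(g, a) = (-8 - 49) + g = -57 + g)
P(65, 90) - 1*45811 = (-57 + 65) - 1*45811 = 8 - 45811 = -45803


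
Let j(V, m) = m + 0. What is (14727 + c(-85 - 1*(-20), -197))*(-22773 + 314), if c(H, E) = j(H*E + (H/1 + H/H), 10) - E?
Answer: -335402706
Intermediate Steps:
j(V, m) = m
c(H, E) = 10 - E
(14727 + c(-85 - 1*(-20), -197))*(-22773 + 314) = (14727 + (10 - 1*(-197)))*(-22773 + 314) = (14727 + (10 + 197))*(-22459) = (14727 + 207)*(-22459) = 14934*(-22459) = -335402706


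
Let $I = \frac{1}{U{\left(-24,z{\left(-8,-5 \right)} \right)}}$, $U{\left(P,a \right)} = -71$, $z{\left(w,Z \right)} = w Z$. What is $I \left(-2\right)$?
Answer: $\frac{2}{71} \approx 0.028169$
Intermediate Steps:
$z{\left(w,Z \right)} = Z w$
$I = - \frac{1}{71}$ ($I = \frac{1}{-71} = - \frac{1}{71} \approx -0.014085$)
$I \left(-2\right) = \left(- \frac{1}{71}\right) \left(-2\right) = \frac{2}{71}$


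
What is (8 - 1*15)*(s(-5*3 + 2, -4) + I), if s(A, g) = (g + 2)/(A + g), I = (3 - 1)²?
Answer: -490/17 ≈ -28.824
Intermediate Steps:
I = 4 (I = 2² = 4)
s(A, g) = (2 + g)/(A + g)
(8 - 1*15)*(s(-5*3 + 2, -4) + I) = (8 - 1*15)*((2 - 4)/((-5*3 + 2) - 4) + 4) = (8 - 15)*(-2/((-15 + 2) - 4) + 4) = -7*(-2/(-13 - 4) + 4) = -7*(-2/(-17) + 4) = -7*(-1/17*(-2) + 4) = -7*(2/17 + 4) = -7*70/17 = -490/17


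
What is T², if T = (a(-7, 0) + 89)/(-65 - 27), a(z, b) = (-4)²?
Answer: 11025/8464 ≈ 1.3026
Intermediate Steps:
a(z, b) = 16
T = -105/92 (T = (16 + 89)/(-65 - 27) = 105/(-92) = 105*(-1/92) = -105/92 ≈ -1.1413)
T² = (-105/92)² = 11025/8464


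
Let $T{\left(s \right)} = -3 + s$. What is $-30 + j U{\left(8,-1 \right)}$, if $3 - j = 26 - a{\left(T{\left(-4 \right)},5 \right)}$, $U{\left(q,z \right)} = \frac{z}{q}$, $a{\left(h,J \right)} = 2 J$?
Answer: $- \frac{227}{8} \approx -28.375$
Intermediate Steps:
$j = -13$ ($j = 3 - \left(26 - 2 \cdot 5\right) = 3 - \left(26 - 10\right) = 3 - 16 = -13$)
$-30 + j U{\left(8,-1 \right)} = -30 - 13 \left(- \frac{1}{8}\right) = -30 - 13 \left(\left(-1\right) \frac{1}{8}\right) = -30 - - \frac{13}{8} = -30 + \frac{13}{8} = - \frac{227}{8}$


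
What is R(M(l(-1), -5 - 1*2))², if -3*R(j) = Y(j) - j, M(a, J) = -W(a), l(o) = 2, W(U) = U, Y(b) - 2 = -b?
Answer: 4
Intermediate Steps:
Y(b) = 2 - b
M(a, J) = -a
R(j) = -⅔ + 2*j/3 (R(j) = -((2 - j) - j)/3 = -(2 - 2*j)/3 = -⅔ + 2*j/3)
R(M(l(-1), -5 - 1*2))² = (-⅔ + 2*(-1*2)/3)² = (-⅔ + (⅔)*(-2))² = (-⅔ - 4/3)² = (-2)² = 4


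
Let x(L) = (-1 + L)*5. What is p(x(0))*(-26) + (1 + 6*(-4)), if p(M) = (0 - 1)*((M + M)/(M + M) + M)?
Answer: -127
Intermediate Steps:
x(L) = -5 + 5*L
p(M) = -1 - M (p(M) = -((2*M)/((2*M)) + M) = -((2*M)*(1/(2*M)) + M) = -(1 + M) = -1 - M)
p(x(0))*(-26) + (1 + 6*(-4)) = (-1 - (-5 + 5*0))*(-26) + (1 + 6*(-4)) = (-1 - (-5 + 0))*(-26) + (1 - 24) = (-1 - 1*(-5))*(-26) - 23 = (-1 + 5)*(-26) - 23 = 4*(-26) - 23 = -104 - 23 = -127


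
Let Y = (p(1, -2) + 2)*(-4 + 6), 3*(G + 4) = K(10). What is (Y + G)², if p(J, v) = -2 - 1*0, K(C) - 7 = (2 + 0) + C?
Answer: 49/9 ≈ 5.4444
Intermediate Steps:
K(C) = 9 + C (K(C) = 7 + ((2 + 0) + C) = 7 + (2 + C) = 9 + C)
p(J, v) = -2 (p(J, v) = -2 + 0 = -2)
G = 7/3 (G = -4 + (9 + 10)/3 = -4 + (⅓)*19 = -4 + 19/3 = 7/3 ≈ 2.3333)
Y = 0 (Y = (-2 + 2)*(-4 + 6) = 0*2 = 0)
(Y + G)² = (0 + 7/3)² = (7/3)² = 49/9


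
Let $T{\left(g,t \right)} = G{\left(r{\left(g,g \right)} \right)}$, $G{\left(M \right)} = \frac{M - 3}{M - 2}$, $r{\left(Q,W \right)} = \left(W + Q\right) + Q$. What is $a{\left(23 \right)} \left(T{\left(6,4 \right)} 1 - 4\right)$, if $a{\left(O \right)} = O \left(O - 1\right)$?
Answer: $- \frac{12397}{8} \approx -1549.6$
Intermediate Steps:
$r{\left(Q,W \right)} = W + 2 Q$ ($r{\left(Q,W \right)} = \left(Q + W\right) + Q = W + 2 Q$)
$G{\left(M \right)} = \frac{-3 + M}{-2 + M}$
$T{\left(g,t \right)} = \frac{-3 + 3 g}{-2 + 3 g}$ ($T{\left(g,t \right)} = \frac{-3 + \left(g + 2 g\right)}{-2 + \left(g + 2 g\right)} = \frac{-3 + 3 g}{-2 + 3 g}$)
$a{\left(O \right)} = O \left(-1 + O\right)$
$a{\left(23 \right)} \left(T{\left(6,4 \right)} 1 - 4\right) = 23 \left(-1 + 23\right) \left(\frac{3 \left(-1 + 6\right)}{-2 + 3 \cdot 6} \cdot 1 - 4\right) = 23 \cdot 22 \left(3 \frac{1}{-2 + 18} \cdot 5 \cdot 1 - 4\right) = 506 \left(3 \cdot \frac{1}{16} \cdot 5 \cdot 1 - 4\right) = 506 \left(\frac{15}{16} \cdot 1 - 4\right) = 506 \left(\frac{15}{16} - 4\right) = 506 \left(- \frac{49}{16}\right) = - \frac{12397}{8}$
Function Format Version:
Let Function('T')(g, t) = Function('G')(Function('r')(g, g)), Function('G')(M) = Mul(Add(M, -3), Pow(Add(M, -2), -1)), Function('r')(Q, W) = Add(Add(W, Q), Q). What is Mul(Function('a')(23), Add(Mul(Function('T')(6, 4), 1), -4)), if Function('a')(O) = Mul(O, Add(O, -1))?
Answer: Rational(-12397, 8) ≈ -1549.6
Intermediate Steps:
Function('r')(Q, W) = Add(W, Mul(2, Q)) (Function('r')(Q, W) = Add(Add(Q, W), Q) = Add(W, Mul(2, Q)))
Function('G')(M) = Mul(Pow(Add(-2, M), -1), Add(-3, M)) (Function('G')(M) = Mul(Add(-3, M), Pow(Add(-2, M), -1)) = Mul(Pow(Add(-2, M), -1), Add(-3, M)))
Function('T')(g, t) = Mul(Pow(Add(-2, Mul(3, g)), -1), Add(-3, Mul(3, g))) (Function('T')(g, t) = Mul(Pow(Add(-2, Add(g, Mul(2, g))), -1), Add(-3, Add(g, Mul(2, g)))) = Mul(Pow(Add(-2, Mul(3, g)), -1), Add(-3, Mul(3, g))))
Function('a')(O) = Mul(O, Add(-1, O))
Mul(Function('a')(23), Add(Mul(Function('T')(6, 4), 1), -4)) = Mul(Mul(23, Add(-1, 23)), Add(Mul(Mul(3, Pow(Add(-2, Mul(3, 6)), -1), Add(-1, 6)), 1), -4)) = Mul(Mul(23, 22), Add(Mul(Mul(3, Pow(Add(-2, 18), -1), 5), 1), -4)) = Mul(506, Add(Mul(Mul(3, Pow(16, -1), 5), 1), -4)) = Mul(506, Add(Mul(Mul(3, Rational(1, 16), 5), 1), -4)) = Mul(506, Add(Mul(Rational(15, 16), 1), -4)) = Mul(506, Add(Rational(15, 16), -4)) = Mul(506, Rational(-49, 16)) = Rational(-12397, 8)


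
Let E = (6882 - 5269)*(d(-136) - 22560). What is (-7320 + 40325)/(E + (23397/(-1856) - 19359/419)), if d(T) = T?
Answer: -25666800320/28469273371919 ≈ -0.00090156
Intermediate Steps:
E = -36608648 (E = (6882 - 5269)*(-136 - 22560) = 1613*(-22696) = -36608648)
(-7320 + 40325)/(E + (23397/(-1856) - 19359/419)) = (-7320 + 40325)/(-36608648 + (23397/(-1856) - 19359/419)) = 33005/(-36608648 + (23397*(-1/1856) - 19359*1/419)) = 33005/(-36608648 + (-23397/1856 - 19359/419)) = 33005/(-36608648 - 45733647/777664) = 33005/(-28469273371919/777664) = 33005*(-777664/28469273371919) = -25666800320/28469273371919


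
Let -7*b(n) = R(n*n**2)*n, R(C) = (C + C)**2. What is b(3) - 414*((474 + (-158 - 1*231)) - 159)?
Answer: 205704/7 ≈ 29386.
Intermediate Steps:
R(C) = 4*C**2 (R(C) = (2*C)**2 = 4*C**2)
b(n) = -4*n**7/7 (b(n) = -4*(n*n**2)**2*n/7 = -4*(n**3)**2*n/7 = -4*n**6*n/7 = -4*n**7/7)
b(3) - 414*((474 + (-158 - 1*231)) - 159) = -4/7*3**7 - 414*((474 + (-158 - 1*231)) - 159) = -4/7*2187 - 414*((474 + (-158 - 231)) - 159) = -8748/7 - 414*((474 - 389) - 159) = -8748/7 - 414*(85 - 159) = -8748/7 - 414*(-74) = -8748/7 + 30636 = 205704/7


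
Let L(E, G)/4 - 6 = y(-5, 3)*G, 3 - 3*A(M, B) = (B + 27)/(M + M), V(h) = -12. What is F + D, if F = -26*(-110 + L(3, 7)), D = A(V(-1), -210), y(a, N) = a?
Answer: 140987/24 ≈ 5874.5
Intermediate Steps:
A(M, B) = 1 - (27 + B)/(6*M) (A(M, B) = 1 - (B + 27)/(3*(M + M)) = 1 - (27 + B)/(3*(2*M)) = 1 - (27 + B)*1/(2*M)/3 = 1 - (27 + B)/(6*M))
L(E, G) = 24 - 20*G (L(E, G) = 24 + 4*(-5*G) = 24 - 20*G)
D = -37/24 (D = (⅙)*(-27 - 1*(-210) + 6*(-12))/(-12) = (⅙)*(-1/12)*(-27 + 210 - 72) = (⅙)*(-1/12)*111 = -37/24 ≈ -1.5417)
F = 5876 (F = -26*(-110 + (24 - 20*7)) = -26*(-110 + (24 - 140)) = -26*(-110 - 116) = -26*(-226) = 5876)
F + D = 5876 - 37/24 = 140987/24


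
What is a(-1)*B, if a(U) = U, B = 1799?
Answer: -1799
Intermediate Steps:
a(-1)*B = -1*1799 = -1799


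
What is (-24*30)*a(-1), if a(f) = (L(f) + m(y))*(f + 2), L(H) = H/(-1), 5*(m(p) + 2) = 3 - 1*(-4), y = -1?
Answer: -288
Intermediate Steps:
m(p) = -⅗ (m(p) = -2 + (3 - 1*(-4))/5 = -2 + (3 + 4)/5 = -2 + (⅕)*7 = -2 + 7/5 = -⅗)
L(H) = -H (L(H) = H*(-1) = -H)
a(f) = (2 + f)*(-⅗ - f) (a(f) = (-f - ⅗)*(f + 2) = (-⅗ - f)*(2 + f) = (2 + f)*(-⅗ - f))
(-24*30)*a(-1) = (-24*30)*(-6/5 - 1*(-1)² - 13/5*(-1)) = -720*(-6/5 - 1*1 + 13/5) = -720*(-6/5 - 1 + 13/5) = -720*⅖ = -288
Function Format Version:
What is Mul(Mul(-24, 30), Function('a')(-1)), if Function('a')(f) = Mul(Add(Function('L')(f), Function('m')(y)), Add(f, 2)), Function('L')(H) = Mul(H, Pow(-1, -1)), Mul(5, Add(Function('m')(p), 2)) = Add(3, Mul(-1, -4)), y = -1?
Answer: -288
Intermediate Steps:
Function('m')(p) = Rational(-3, 5) (Function('m')(p) = Add(-2, Mul(Rational(1, 5), Add(3, Mul(-1, -4)))) = Add(-2, Mul(Rational(1, 5), Add(3, 4))) = Add(-2, Mul(Rational(1, 5), 7)) = Add(-2, Rational(7, 5)) = Rational(-3, 5))
Function('L')(H) = Mul(-1, H) (Function('L')(H) = Mul(H, -1) = Mul(-1, H))
Function('a')(f) = Mul(Add(2, f), Add(Rational(-3, 5), Mul(-1, f))) (Function('a')(f) = Mul(Add(Mul(-1, f), Rational(-3, 5)), Add(f, 2)) = Mul(Add(Rational(-3, 5), Mul(-1, f)), Add(2, f)) = Mul(Add(2, f), Add(Rational(-3, 5), Mul(-1, f))))
Mul(Mul(-24, 30), Function('a')(-1)) = Mul(Mul(-24, 30), Add(Rational(-6, 5), Mul(-1, Pow(-1, 2)), Mul(Rational(-13, 5), -1))) = Mul(-720, Add(Rational(-6, 5), Mul(-1, 1), Rational(13, 5))) = Mul(-720, Add(Rational(-6, 5), -1, Rational(13, 5))) = Mul(-720, Rational(2, 5)) = -288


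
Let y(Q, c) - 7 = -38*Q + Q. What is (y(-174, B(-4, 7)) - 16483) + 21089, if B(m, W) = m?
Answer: 11051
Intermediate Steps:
y(Q, c) = 7 - 37*Q (y(Q, c) = 7 + (-38*Q + Q) = 7 - 37*Q)
(y(-174, B(-4, 7)) - 16483) + 21089 = ((7 - 37*(-174)) - 16483) + 21089 = ((7 + 6438) - 16483) + 21089 = (6445 - 16483) + 21089 = -10038 + 21089 = 11051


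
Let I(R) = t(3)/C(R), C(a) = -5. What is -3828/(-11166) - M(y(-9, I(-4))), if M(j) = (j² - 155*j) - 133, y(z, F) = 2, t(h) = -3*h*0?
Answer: 817617/1861 ≈ 439.34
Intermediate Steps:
t(h) = 0
I(R) = 0 (I(R) = 0/(-5) = 0*(-⅕) = 0)
M(j) = -133 + j² - 155*j
-3828/(-11166) - M(y(-9, I(-4))) = -3828/(-11166) - (-133 + 2² - 155*2) = -3828*(-1/11166) - (-133 + 4 - 310) = 638/1861 - 1*(-439) = 638/1861 + 439 = 817617/1861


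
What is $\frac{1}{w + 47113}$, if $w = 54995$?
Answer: $\frac{1}{102108} \approx 9.7936 \cdot 10^{-6}$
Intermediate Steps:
$\frac{1}{w + 47113} = \frac{1}{54995 + 47113} = \frac{1}{102108}$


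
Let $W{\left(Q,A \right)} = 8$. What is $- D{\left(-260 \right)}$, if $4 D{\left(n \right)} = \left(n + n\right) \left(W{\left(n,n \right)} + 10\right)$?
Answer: $2340$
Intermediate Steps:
$D{\left(n \right)} = 9 n$ ($D{\left(n \right)} = \frac{\left(n + n\right) \left(8 + 10\right)}{4} = \frac{2 n 18}{4} = \frac{36 n}{4} = 9 n$)
$- D{\left(-260 \right)} = - 9 \left(-260\right) = \left(-1\right) \left(-2340\right) = 2340$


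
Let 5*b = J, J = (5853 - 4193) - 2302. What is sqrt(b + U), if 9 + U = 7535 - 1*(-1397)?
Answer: sqrt(219865)/5 ≈ 93.780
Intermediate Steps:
J = -642 (J = 1660 - 2302 = -642)
U = 8923 (U = -9 + (7535 - 1*(-1397)) = -9 + (7535 + 1397) = -9 + 8932 = 8923)
b = -642/5 (b = (1/5)*(-642) = -642/5 ≈ -128.40)
sqrt(b + U) = sqrt(-642/5 + 8923) = sqrt(43973/5) = sqrt(219865)/5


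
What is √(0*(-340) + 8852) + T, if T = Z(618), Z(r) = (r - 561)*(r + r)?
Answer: 70452 + 2*√2213 ≈ 70546.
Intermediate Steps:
Z(r) = 2*r*(-561 + r) (Z(r) = (-561 + r)*(2*r) = 2*r*(-561 + r))
T = 70452 (T = 2*618*(-561 + 618) = 2*618*57 = 70452)
√(0*(-340) + 8852) + T = √(0*(-340) + 8852) + 70452 = √(0 + 8852) + 70452 = √8852 + 70452 = 2*√2213 + 70452 = 70452 + 2*√2213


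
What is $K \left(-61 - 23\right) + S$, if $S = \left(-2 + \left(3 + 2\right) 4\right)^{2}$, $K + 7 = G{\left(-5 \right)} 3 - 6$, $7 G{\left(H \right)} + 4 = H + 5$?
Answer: $1560$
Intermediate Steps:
$G{\left(H \right)} = \frac{1}{7} + \frac{H}{7}$ ($G{\left(H \right)} = - \frac{4}{7} + \frac{H + 5}{7} = - \frac{4}{7} + \frac{5 + H}{7} = - \frac{4}{7} + \left(\frac{5}{7} + \frac{H}{7}\right) = \frac{1}{7} + \frac{H}{7}$)
$K = - \frac{103}{7}$ ($K = -7 - \left(6 - \left(\frac{1}{7} + \frac{1}{7} \left(-5\right)\right) 3\right) = -7 - \left(6 - \left(\frac{1}{7} - \frac{5}{7}\right) 3\right) = -7 - \frac{54}{7} = - \frac{103}{7} \approx -14.714$)
$S = 324$ ($S = \left(-2 + 5 \cdot 4\right)^{2} = \left(-2 + 20\right)^{2} = 18^{2} = 324$)
$K \left(-61 - 23\right) + S = - \frac{103 \left(-61 - 23\right)}{7} + 324 = \left(- \frac{103}{7}\right) \left(-84\right) + 324 = 1236 + 324 = 1560$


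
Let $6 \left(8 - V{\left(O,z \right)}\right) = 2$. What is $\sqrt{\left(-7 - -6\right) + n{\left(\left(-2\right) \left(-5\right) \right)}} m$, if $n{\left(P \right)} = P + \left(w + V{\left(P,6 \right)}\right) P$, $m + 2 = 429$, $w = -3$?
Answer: $\frac{427 \sqrt{501}}{3} \approx 3185.9$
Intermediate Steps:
$m = 427$ ($m = -2 + 429 = 427$)
$V{\left(O,z \right)} = \frac{23}{3}$ ($V{\left(O,z \right)} = 8 - \frac{1}{3} = \frac{23}{3}$)
$n{\left(P \right)} = \frac{17 P}{3}$ ($n{\left(P \right)} = P + \left(-3 + \frac{23}{3}\right) P = P + \frac{14 P}{3} = \frac{17 P}{3}$)
$\sqrt{\left(-7 - -6\right) + n{\left(\left(-2\right) \left(-5\right) \right)}} m = \sqrt{\left(-7 - -6\right) + \frac{17 \left(\left(-2\right) \left(-5\right)\right)}{3}} \cdot 427 = \sqrt{\left(-7 + 6\right) + \frac{17}{3} \cdot 10} \cdot 427 = \sqrt{-1 + \frac{170}{3}} \cdot 427 = \sqrt{\frac{167}{3}} \cdot 427 = \frac{\sqrt{501}}{3} \cdot 427 = \frac{427 \sqrt{501}}{3}$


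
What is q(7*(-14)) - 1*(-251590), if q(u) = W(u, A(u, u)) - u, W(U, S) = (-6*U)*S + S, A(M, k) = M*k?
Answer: 5908444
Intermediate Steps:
W(U, S) = S - 6*S*U (W(U, S) = -6*S*U + S = S - 6*S*U)
q(u) = -u + u²*(1 - 6*u) (q(u) = (u*u)*(1 - 6*u) - u = u²*(1 - 6*u) - u = -u + u²*(1 - 6*u))
q(7*(-14)) - 1*(-251590) = (7*(-14))*(-1 + (7*(-14))*(1 - 42*(-14))) - 1*(-251590) = -98*(-1 - 98*(1 - 6*(-98))) + 251590 = -98*(-1 - 98*(1 + 588)) + 251590 = -98*(-1 - 98*589) + 251590 = -98*(-1 - 57722) + 251590 = -98*(-57723) + 251590 = 5656854 + 251590 = 5908444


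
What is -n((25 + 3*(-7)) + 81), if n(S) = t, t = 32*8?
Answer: -256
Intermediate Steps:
t = 256
n(S) = 256
-n((25 + 3*(-7)) + 81) = -1*256 = -256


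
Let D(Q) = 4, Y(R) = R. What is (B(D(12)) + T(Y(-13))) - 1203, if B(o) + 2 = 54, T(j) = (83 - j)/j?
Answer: -15059/13 ≈ -1158.4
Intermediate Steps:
T(j) = (83 - j)/j
B(o) = 52 (B(o) = -2 + 54 = 52)
(B(D(12)) + T(Y(-13))) - 1203 = (52 + (83 - 1*(-13))/(-13)) - 1203 = (52 - (83 + 13)/13) - 1203 = (52 - 1/13*96) - 1203 = (52 - 96/13) - 1203 = 580/13 - 1203 = -15059/13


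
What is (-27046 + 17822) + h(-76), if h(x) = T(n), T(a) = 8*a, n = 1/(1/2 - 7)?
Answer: -119928/13 ≈ -9225.2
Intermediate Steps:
n = -2/13 (n = 1/(1/2 - 7) = 1/(-13/2) = -2/13 ≈ -0.15385)
h(x) = -16/13 (h(x) = 8*(-2/13) = -16/13)
(-27046 + 17822) + h(-76) = (-27046 + 17822) - 16/13 = -9224 - 16/13 = -119928/13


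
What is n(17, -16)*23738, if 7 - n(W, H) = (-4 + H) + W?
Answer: 237380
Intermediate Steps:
n(W, H) = 11 - H - W (n(W, H) = 7 - ((-4 + H) + W) = 7 - (-4 + H + W) = 7 + (4 - H - W) = 11 - H - W)
n(17, -16)*23738 = (11 - 1*(-16) - 1*17)*23738 = (11 + 16 - 17)*23738 = 10*23738 = 237380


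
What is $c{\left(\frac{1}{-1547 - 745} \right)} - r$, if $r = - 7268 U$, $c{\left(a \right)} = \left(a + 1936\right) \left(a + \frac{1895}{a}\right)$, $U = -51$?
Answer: $- \frac{44175091043529743}{5253264} \approx -8.4091 \cdot 10^{9}$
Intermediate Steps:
$c{\left(a \right)} = \left(1936 + a\right) \left(a + \frac{1895}{a}\right)$
$r = 370668$ ($r = \left(-7268\right) \left(-51\right) = 370668$)
$c{\left(\frac{1}{-1547 - 745} \right)} - r = \left(1895 + \left(\frac{1}{-1547 - 745}\right)^{2} + \frac{1936}{-1547 - 745} + \frac{3668720}{\frac{1}{-1547 - 745}}\right) - 370668 = \left(1895 + \left(\frac{1}{-2292}\right)^{2} + \frac{1936}{-2292} + \frac{3668720}{\frac{1}{-2292}}\right) - 370668 = \left(1895 + \left(- \frac{1}{2292}\right)^{2} + 1936 \left(- \frac{1}{2292}\right) + \frac{3668720}{- \frac{1}{2292}}\right) - 370668 = \left(1895 + \frac{1}{5253264} - \frac{484}{573} + 3668720 \left(-2292\right)\right) - 370668 = \left(1895 + \frac{1}{5253264} - \frac{484}{573} - 8408706240\right) - 370668 = - \frac{44173143826669391}{5253264} - 370668 = - \frac{44175091043529743}{5253264}$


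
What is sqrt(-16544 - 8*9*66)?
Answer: 44*I*sqrt(11) ≈ 145.93*I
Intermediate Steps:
sqrt(-16544 - 8*9*66) = sqrt(-16544 - 72*66) = sqrt(-16544 - 4752) = sqrt(-21296) = 44*I*sqrt(11)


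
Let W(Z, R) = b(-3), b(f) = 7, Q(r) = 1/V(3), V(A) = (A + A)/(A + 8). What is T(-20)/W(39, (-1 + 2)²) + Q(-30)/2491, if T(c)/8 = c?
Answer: -2391283/104622 ≈ -22.856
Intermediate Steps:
V(A) = 2*A/(8 + A) (V(A) = (2*A)/(8 + A) = 2*A/(8 + A))
T(c) = 8*c
Q(r) = 11/6 (Q(r) = 1/(2*3/(8 + 3)) = 1/(2*3/11) = 1/(2*3*(1/11)) = 1/(6/11) = 11/6)
W(Z, R) = 7
T(-20)/W(39, (-1 + 2)²) + Q(-30)/2491 = (8*(-20))/7 + (11/6)/2491 = -160*⅐ + (11/6)*(1/2491) = -160/7 + 11/14946 = -2391283/104622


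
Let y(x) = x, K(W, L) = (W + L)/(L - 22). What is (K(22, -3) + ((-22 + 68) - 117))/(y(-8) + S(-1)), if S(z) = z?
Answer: 598/75 ≈ 7.9733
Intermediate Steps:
K(W, L) = (L + W)/(-22 + L)
(K(22, -3) + ((-22 + 68) - 117))/(y(-8) + S(-1)) = ((-3 + 22)/(-22 - 3) + ((-22 + 68) - 117))/(-8 - 1) = (19/(-25) + (46 - 117))/(-9) = (-1/25*19 - 71)*(-1/9) = (-19/25 - 71)*(-1/9) = -1794/25*(-1/9) = 598/75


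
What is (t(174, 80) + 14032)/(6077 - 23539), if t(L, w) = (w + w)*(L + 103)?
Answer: -29176/8731 ≈ -3.3417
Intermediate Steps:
t(L, w) = 2*w*(103 + L) (t(L, w) = (2*w)*(103 + L) = 2*w*(103 + L))
(t(174, 80) + 14032)/(6077 - 23539) = (2*80*(103 + 174) + 14032)/(6077 - 23539) = (2*80*277 + 14032)/(-17462) = (44320 + 14032)*(-1/17462) = 58352*(-1/17462) = -29176/8731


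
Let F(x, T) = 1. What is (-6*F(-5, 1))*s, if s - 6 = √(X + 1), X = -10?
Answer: -36 - 18*I ≈ -36.0 - 18.0*I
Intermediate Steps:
s = 6 + 3*I (s = 6 + √(-10 + 1) = 6 + √(-9) = 6 + 3*I ≈ 6.0 + 3.0*I)
(-6*F(-5, 1))*s = (-6*1)*(6 + 3*I) = -6*(6 + 3*I) = -36 - 18*I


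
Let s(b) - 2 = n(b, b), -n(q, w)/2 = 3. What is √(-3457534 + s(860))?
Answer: 7*I*√70562 ≈ 1859.4*I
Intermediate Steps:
n(q, w) = -6 (n(q, w) = -2*3 = -6)
s(b) = -4 (s(b) = 2 - 6 = -4)
√(-3457534 + s(860)) = √(-3457534 - 4) = √(-3457538) = 7*I*√70562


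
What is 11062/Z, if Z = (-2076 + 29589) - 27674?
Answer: -11062/161 ≈ -68.708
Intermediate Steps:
Z = -161 (Z = 27513 - 27674 = -161)
11062/Z = 11062/(-161) = 11062*(-1/161) = -11062/161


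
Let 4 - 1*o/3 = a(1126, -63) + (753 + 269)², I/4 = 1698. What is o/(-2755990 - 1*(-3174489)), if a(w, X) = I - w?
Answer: -3150438/418499 ≈ -7.5279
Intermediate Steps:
I = 6792 (I = 4*1698 = 6792)
a(w, X) = 6792 - w
o = -3150438 (o = 12 - 3*((6792 - 1*1126) + (753 + 269)²) = 12 - 3*((6792 - 1126) + 1022²) = 12 - 3*(5666 + 1044484) = 12 - 3*1050150 = 12 - 3150450 = -3150438)
o/(-2755990 - 1*(-3174489)) = -3150438/(-2755990 - 1*(-3174489)) = -3150438/(-2755990 + 3174489) = -3150438/418499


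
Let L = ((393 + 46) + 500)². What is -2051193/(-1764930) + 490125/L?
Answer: 297068473267/172908427170 ≈ 1.7181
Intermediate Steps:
L = 881721 (L = (439 + 500)² = 939² = 881721)
-2051193/(-1764930) + 490125/L = -2051193/(-1764930) + 490125/881721 = -2051193*(-1/1764930) + 490125*(1/881721) = 683731/588310 + 163375/293907 = 297068473267/172908427170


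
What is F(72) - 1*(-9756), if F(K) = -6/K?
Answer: 117071/12 ≈ 9755.9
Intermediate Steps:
F(72) - 1*(-9756) = -6/72 - 1*(-9756) = -6*1/72 + 9756 = -1/12 + 9756 = 117071/12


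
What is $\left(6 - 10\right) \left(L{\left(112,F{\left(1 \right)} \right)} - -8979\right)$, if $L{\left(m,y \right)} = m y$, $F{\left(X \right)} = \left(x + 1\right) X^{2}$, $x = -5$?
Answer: $-34124$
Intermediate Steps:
$F{\left(X \right)} = - 4 X^{2}$ ($F{\left(X \right)} = \left(-5 + 1\right) X^{2} = - 4 X^{2}$)
$\left(6 - 10\right) \left(L{\left(112,F{\left(1 \right)} \right)} - -8979\right) = \left(6 - 10\right) \left(112 \left(- 4 \cdot 1^{2}\right) - -8979\right) = - 4 \left(112 \left(\left(-4\right) 1\right) + 8979\right) = - 4 \left(112 \left(-4\right) + 8979\right) = - 4 \left(-448 + 8979\right) = \left(-4\right) 8531 = -34124$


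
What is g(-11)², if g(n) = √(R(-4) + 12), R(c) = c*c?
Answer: 28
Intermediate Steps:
R(c) = c²
g(n) = 2*√7 (g(n) = √((-4)² + 12) = √(16 + 12) = √28 = 2*√7)
g(-11)² = (2*√7)² = 28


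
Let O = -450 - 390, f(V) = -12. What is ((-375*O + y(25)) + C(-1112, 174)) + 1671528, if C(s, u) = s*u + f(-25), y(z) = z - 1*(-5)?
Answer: 1793058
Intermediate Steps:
O = -840
y(z) = 5 + z (y(z) = z + 5 = 5 + z)
C(s, u) = -12 + s*u (C(s, u) = s*u - 12 = -12 + s*u)
((-375*O + y(25)) + C(-1112, 174)) + 1671528 = ((-375*(-840) + (5 + 25)) + (-12 - 1112*174)) + 1671528 = ((315000 + 30) + (-12 - 193488)) + 1671528 = (315030 - 193500) + 1671528 = 121530 + 1671528 = 1793058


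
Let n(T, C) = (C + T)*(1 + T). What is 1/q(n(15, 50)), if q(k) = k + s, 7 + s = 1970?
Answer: 1/3003 ≈ 0.00033300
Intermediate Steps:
n(T, C) = (1 + T)*(C + T)
s = 1963 (s = -7 + 1970 = 1963)
q(k) = 1963 + k (q(k) = k + 1963 = 1963 + k)
1/q(n(15, 50)) = 1/(1963 + (50 + 15 + 15² + 50*15)) = 1/(1963 + (50 + 15 + 225 + 750)) = 1/(1963 + 1040) = 1/3003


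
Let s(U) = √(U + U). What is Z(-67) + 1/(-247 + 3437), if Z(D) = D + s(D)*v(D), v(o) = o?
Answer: -213729/3190 - 67*I*√134 ≈ -67.0 - 775.58*I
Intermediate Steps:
s(U) = √2*√U (s(U) = √(2*U) = √2*√U)
Z(D) = D + √2*D^(3/2) (Z(D) = D + (√2*√D)*D = D + √2*D^(3/2))
Z(-67) + 1/(-247 + 3437) = (-67 + √2*(-67)^(3/2)) + 1/(-247 + 3437) = (-67 + √2*(-67*I*√67)) + 1/3190 = (-67 - 67*I*√134) + 1/3190 = -213729/3190 - 67*I*√134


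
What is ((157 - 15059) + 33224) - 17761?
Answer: 561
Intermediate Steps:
((157 - 15059) + 33224) - 17761 = (-14902 + 33224) - 17761 = 18322 - 17761 = 561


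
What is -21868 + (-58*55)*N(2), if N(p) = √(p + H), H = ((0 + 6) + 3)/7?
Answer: -21868 - 3190*√161/7 ≈ -27650.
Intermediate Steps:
H = 9/7 (H = (6 + 3)*(⅐) = 9*(⅐) = 9/7 ≈ 1.2857)
N(p) = √(9/7 + p) (N(p) = √(p + 9/7) = √(9/7 + p))
-21868 + (-58*55)*N(2) = -21868 + (-58*55)*(√(63 + 49*2)/7) = -21868 - 3190*√(63 + 98)/7 = -21868 - 3190*√161/7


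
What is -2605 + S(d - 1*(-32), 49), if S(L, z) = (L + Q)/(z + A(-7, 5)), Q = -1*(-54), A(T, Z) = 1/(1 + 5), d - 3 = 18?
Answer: -767833/295 ≈ -2602.8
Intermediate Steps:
d = 21 (d = 3 + 18 = 21)
A(T, Z) = 1/6
Q = 54
S(L, z) = (54 + L)/(1/6 + z) (S(L, z) = (L + 54)/(z + 1/6) = (54 + L)/(1/6 + z))
-2605 + S(d - 1*(-32), 49) = -2605 + 6*(54 + (21 - 1*(-32)))/(1 + 6*49) = -2605 + 6*(54 + (21 + 32))/(1 + 294) = -2605 + 6*(54 + 53)/295 = -2605 + 6*(1/295)*107 = -2605 + 642/295 = -767833/295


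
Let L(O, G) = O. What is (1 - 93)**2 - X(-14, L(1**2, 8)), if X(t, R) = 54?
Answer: 8410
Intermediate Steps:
(1 - 93)**2 - X(-14, L(1**2, 8)) = (1 - 93)**2 - 1*54 = (-92)**2 - 54 = 8464 - 54 = 8410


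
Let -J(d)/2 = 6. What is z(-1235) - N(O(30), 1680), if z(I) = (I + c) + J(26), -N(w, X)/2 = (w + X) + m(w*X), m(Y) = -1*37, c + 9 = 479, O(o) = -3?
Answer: 2503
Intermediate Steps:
J(d) = -12 (J(d) = -2*6 = -12)
c = 470 (c = -9 + 479 = 470)
m(Y) = -37
N(w, X) = 74 - 2*X - 2*w (N(w, X) = -2*((w + X) - 37) = -2*((X + w) - 37) = -2*(-37 + X + w) = 74 - 2*X - 2*w)
z(I) = 458 + I (z(I) = (I + 470) - 12 = (470 + I) - 12 = 458 + I)
z(-1235) - N(O(30), 1680) = (458 - 1235) - (74 - 2*1680 - 2*(-3)) = -777 - (74 - 3360 + 6) = -777 - 1*(-3280) = -777 + 3280 = 2503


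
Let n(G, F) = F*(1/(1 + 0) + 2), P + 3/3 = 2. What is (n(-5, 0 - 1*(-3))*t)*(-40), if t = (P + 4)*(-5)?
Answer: 9000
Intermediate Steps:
P = 1 (P = -1 + 2 = 1)
n(G, F) = 3*F (n(G, F) = F*(1/1 + 2) = F*(1 + 2) = F*3 = 3*F)
t = -25 (t = (1 + 4)*(-5) = 5*(-5) = -25)
(n(-5, 0 - 1*(-3))*t)*(-40) = ((3*(0 - 1*(-3)))*(-25))*(-40) = ((3*(0 + 3))*(-25))*(-40) = ((3*3)*(-25))*(-40) = (9*(-25))*(-40) = -225*(-40) = 9000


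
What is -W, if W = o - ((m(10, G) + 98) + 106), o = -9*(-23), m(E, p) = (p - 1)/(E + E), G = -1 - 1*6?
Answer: -17/5 ≈ -3.4000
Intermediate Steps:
G = -7 (G = -1 - 6 = -7)
m(E, p) = (-1 + p)/(2*E) (m(E, p) = (-1 + p)/((2*E)) = (-1 + p)*(1/(2*E)) = (-1 + p)/(2*E))
o = 207
W = 17/5 (W = 207 - (((½)*(-1 - 7)/10 + 98) + 106) = 207 - (((½)*(⅒)*(-8) + 98) + 106) = 207 - ((-⅖ + 98) + 106) = 207 - (488/5 + 106) = 207 - 1*1018/5 = 207 - 1018/5 = 17/5 ≈ 3.4000)
-W = -1*17/5 = -17/5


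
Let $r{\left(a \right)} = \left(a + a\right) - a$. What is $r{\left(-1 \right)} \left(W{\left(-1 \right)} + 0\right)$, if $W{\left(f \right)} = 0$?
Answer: $0$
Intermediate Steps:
$r{\left(a \right)} = a$ ($r{\left(a \right)} = 2 a - a = a$)
$r{\left(-1 \right)} \left(W{\left(-1 \right)} + 0\right) = - (0 + 0) = \left(-1\right) 0 = 0$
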